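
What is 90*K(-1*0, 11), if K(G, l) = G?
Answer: 0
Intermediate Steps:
90*K(-1*0, 11) = 90*(-1*0) = 90*0 = 0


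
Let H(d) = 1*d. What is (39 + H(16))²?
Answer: 3025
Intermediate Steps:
H(d) = d
(39 + H(16))² = (39 + 16)² = 55² = 3025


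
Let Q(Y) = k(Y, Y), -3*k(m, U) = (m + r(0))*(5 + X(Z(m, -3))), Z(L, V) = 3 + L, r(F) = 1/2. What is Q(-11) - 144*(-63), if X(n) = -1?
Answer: 9086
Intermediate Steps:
r(F) = ½
k(m, U) = -⅔ - 4*m/3 (k(m, U) = -(m + ½)*(5 - 1)/3 = -(½ + m)*4/3 = -(2 + 4*m)/3 = -⅔ - 4*m/3)
Q(Y) = -⅔ - 4*Y/3
Q(-11) - 144*(-63) = (-⅔ - 4/3*(-11)) - 144*(-63) = (-⅔ + 44/3) + 9072 = 14 + 9072 = 9086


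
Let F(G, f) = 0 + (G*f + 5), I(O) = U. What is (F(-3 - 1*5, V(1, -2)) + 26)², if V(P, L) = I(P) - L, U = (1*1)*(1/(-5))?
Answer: 6889/25 ≈ 275.56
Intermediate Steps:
U = -⅕ (U = 1*(1*(-⅕)) = 1*(-⅕) = -⅕ ≈ -0.20000)
I(O) = -⅕
V(P, L) = -⅕ - L
F(G, f) = 5 + G*f (F(G, f) = 0 + (5 + G*f) = 5 + G*f)
(F(-3 - 1*5, V(1, -2)) + 26)² = ((5 + (-3 - 1*5)*(-⅕ - 1*(-2))) + 26)² = ((5 + (-3 - 5)*(-⅕ + 2)) + 26)² = ((5 - 8*9/5) + 26)² = ((5 - 72/5) + 26)² = (-47/5 + 26)² = (83/5)² = 6889/25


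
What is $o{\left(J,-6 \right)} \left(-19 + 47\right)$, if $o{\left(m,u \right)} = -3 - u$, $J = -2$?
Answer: $84$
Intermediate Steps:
$o{\left(J,-6 \right)} \left(-19 + 47\right) = \left(-3 - -6\right) \left(-19 + 47\right) = \left(-3 + 6\right) 28 = 3 \cdot 28 = 84$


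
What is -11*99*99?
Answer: -107811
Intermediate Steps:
-11*99*99 = -1089*99 = -107811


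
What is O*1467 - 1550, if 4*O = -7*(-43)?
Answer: 435367/4 ≈ 1.0884e+5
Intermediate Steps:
O = 301/4 (O = (-7*(-43))/4 = (1/4)*301 = 301/4 ≈ 75.250)
O*1467 - 1550 = (301/4)*1467 - 1550 = 441567/4 - 1550 = 435367/4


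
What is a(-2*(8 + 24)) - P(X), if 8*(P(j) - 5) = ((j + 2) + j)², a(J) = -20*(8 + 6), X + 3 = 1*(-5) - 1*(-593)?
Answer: -171983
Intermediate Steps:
X = 585 (X = -3 + (1*(-5) - 1*(-593)) = -3 + (-5 + 593) = -3 + 588 = 585)
a(J) = -280 (a(J) = -20*14 = -280)
P(j) = 5 + (2 + 2*j)²/8 (P(j) = 5 + ((j + 2) + j)²/8 = 5 + ((2 + j) + j)²/8 = 5 + (2 + 2*j)²/8)
a(-2*(8 + 24)) - P(X) = -280 - (5 + (1 + 585)²/2) = -280 - (5 + (½)*586²) = -280 - (5 + (½)*343396) = -280 - (5 + 171698) = -280 - 1*171703 = -280 - 171703 = -171983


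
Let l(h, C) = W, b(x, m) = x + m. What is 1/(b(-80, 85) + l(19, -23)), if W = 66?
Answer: 1/71 ≈ 0.014085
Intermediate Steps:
b(x, m) = m + x
l(h, C) = 66
1/(b(-80, 85) + l(19, -23)) = 1/((85 - 80) + 66) = 1/(5 + 66) = 1/71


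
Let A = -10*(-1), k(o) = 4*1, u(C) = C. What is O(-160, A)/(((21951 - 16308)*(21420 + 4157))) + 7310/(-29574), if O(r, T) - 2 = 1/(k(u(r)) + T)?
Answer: -820601933783/3319901915022 ≈ -0.24718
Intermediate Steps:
k(o) = 4
A = 10
O(r, T) = 2 + 1/(4 + T)
O(-160, A)/(((21951 - 16308)*(21420 + 4157))) + 7310/(-29574) = ((9 + 2*10)/(4 + 10))/(((21951 - 16308)*(21420 + 4157))) + 7310/(-29574) = ((9 + 20)/14)/((5643*25577)) + 7310*(-1/29574) = ((1/14)*29)/144331011 - 3655/14787 = (29/14)*(1/144331011) - 3655/14787 = 29/2020634154 - 3655/14787 = -820601933783/3319901915022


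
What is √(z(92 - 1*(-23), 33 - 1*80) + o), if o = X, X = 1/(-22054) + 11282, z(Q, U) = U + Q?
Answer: √5520400674546/22054 ≈ 106.54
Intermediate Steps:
z(Q, U) = Q + U
X = 248813227/22054 (X = -1/22054 + 11282 = 248813227/22054 ≈ 11282.)
o = 248813227/22054 ≈ 11282.
√(z(92 - 1*(-23), 33 - 1*80) + o) = √(((92 - 1*(-23)) + (33 - 1*80)) + 248813227/22054) = √(((92 + 23) + (33 - 80)) + 248813227/22054) = √((115 - 47) + 248813227/22054) = √(68 + 248813227/22054) = √(250312899/22054) = √5520400674546/22054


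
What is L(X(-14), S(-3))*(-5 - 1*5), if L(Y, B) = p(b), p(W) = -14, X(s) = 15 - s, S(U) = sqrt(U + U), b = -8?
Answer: 140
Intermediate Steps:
S(U) = sqrt(2)*sqrt(U) (S(U) = sqrt(2*U) = sqrt(2)*sqrt(U))
L(Y, B) = -14
L(X(-14), S(-3))*(-5 - 1*5) = -14*(-5 - 1*5) = -14*(-5 - 5) = -14*(-10) = 140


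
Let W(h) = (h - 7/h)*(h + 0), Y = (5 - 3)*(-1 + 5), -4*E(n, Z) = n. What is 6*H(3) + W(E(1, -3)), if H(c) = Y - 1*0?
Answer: 657/16 ≈ 41.063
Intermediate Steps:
E(n, Z) = -n/4
Y = 8 (Y = 2*4 = 8)
W(h) = h*(h - 7/h) (W(h) = (h - 7/h)*h = h*(h - 7/h))
H(c) = 8 (H(c) = 8 - 1*0 = 8 + 0 = 8)
6*H(3) + W(E(1, -3)) = 6*8 + (-7 + (-1/4*1)**2) = 48 + (-7 + (-1/4)**2) = 48 + (-7 + 1/16) = 48 - 111/16 = 657/16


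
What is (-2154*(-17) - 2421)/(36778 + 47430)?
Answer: 34197/84208 ≈ 0.40610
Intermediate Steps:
(-2154*(-17) - 2421)/(36778 + 47430) = (36618 - 2421)/84208 = 34197*(1/84208) = 34197/84208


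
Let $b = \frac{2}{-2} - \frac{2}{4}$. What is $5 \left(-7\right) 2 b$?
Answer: $105$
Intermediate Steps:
$b = - \frac{3}{2}$ ($b = 2 \left(- \frac{1}{2}\right) - \frac{1}{2} = -1 - \frac{1}{2} = - \frac{3}{2} \approx -1.5$)
$5 \left(-7\right) 2 b = 5 \left(-7\right) 2 \left(- \frac{3}{2}\right) = \left(-35\right) 2 \left(- \frac{3}{2}\right) = \left(-70\right) \left(- \frac{3}{2}\right) = 105$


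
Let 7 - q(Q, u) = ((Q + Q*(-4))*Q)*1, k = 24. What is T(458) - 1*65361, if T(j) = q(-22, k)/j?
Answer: -29933879/458 ≈ -65358.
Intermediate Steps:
q(Q, u) = 7 + 3*Q² (q(Q, u) = 7 - (Q + Q*(-4))*Q = 7 - (Q - 4*Q)*Q = 7 - (-3*Q)*Q = 7 - (-3*Q²) = 7 - (-3)*Q² = 7 + 3*Q²)
T(j) = 1459/j (T(j) = (7 + 3*(-22)²)/j = (7 + 3*484)/j = (7 + 1452)/j = 1459/j)
T(458) - 1*65361 = 1459/458 - 1*65361 = 1459*(1/458) - 65361 = 1459/458 - 65361 = -29933879/458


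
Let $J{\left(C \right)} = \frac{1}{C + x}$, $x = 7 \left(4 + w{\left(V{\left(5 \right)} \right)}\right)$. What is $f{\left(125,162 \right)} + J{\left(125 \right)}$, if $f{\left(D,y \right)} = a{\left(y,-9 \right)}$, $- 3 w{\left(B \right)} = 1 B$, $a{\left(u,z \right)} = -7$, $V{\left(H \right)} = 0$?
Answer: $- \frac{1070}{153} \approx -6.9935$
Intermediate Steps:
$w{\left(B \right)} = - \frac{B}{3}$ ($w{\left(B \right)} = - \frac{1 B}{3} = - \frac{B}{3}$)
$x = 28$ ($x = 7 \left(4 - 0\right) = 7 \left(4 + 0\right) = 7 \cdot 4 = 28$)
$f{\left(D,y \right)} = -7$
$J{\left(C \right)} = \frac{1}{28 + C}$ ($J{\left(C \right)} = \frac{1}{C + 28} = \frac{1}{28 + C}$)
$f{\left(125,162 \right)} + J{\left(125 \right)} = -7 + \frac{1}{28 + 125} = -7 + \frac{1}{153} = - \frac{1070}{153}$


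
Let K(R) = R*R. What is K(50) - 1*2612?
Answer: -112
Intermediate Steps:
K(R) = R²
K(50) - 1*2612 = 50² - 1*2612 = 2500 - 2612 = -112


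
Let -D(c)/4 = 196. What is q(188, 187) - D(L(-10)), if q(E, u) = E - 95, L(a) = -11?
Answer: 877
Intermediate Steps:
q(E, u) = -95 + E
D(c) = -784 (D(c) = -4*196 = -784)
q(188, 187) - D(L(-10)) = (-95 + 188) - 1*(-784) = 93 + 784 = 877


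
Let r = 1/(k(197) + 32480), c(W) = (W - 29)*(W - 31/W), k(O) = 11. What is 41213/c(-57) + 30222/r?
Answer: 271750764266637/276748 ≈ 9.8194e+8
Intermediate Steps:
c(W) = (-29 + W)*(W - 31/W)
r = 1/32491 (r = 1/(11 + 32480) = 1/32491 ≈ 3.0778e-5)
41213/c(-57) + 30222/r = 41213/(-31 + (-57)**2 - 29*(-57) + 899/(-57)) + 30222/(1/32491) = 41213/(-31 + 3249 + 1653 + 899*(-1/57)) + 30222*32491 = 41213/(-31 + 3249 + 1653 - 899/57) + 981943002 = 41213/(276748/57) + 981943002 = 41213*(57/276748) + 981943002 = 2349141/276748 + 981943002 = 271750764266637/276748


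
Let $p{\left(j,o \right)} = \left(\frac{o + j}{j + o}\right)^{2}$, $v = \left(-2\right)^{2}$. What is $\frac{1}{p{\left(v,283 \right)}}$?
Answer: $1$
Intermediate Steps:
$v = 4$
$p{\left(j,o \right)} = 1$ ($p{\left(j,o \right)} = \left(\frac{j + o}{j + o}\right)^{2} = 1^{2} = 1$)
$\frac{1}{p{\left(v,283 \right)}} = 1^{-1} = 1$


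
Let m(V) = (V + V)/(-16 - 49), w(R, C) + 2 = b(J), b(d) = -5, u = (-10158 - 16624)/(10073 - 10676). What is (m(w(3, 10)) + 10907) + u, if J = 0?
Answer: 429249137/39195 ≈ 10952.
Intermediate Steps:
u = 26782/603 (u = -26782/(-603) = -26782*(-1/603) = 26782/603 ≈ 44.415)
w(R, C) = -7 (w(R, C) = -2 - 5 = -7)
m(V) = -2*V/65 (m(V) = (2*V)/(-65) = (2*V)*(-1/65) = -2*V/65)
(m(w(3, 10)) + 10907) + u = (-2/65*(-7) + 10907) + 26782/603 = (14/65 + 10907) + 26782/603 = 708969/65 + 26782/603 = 429249137/39195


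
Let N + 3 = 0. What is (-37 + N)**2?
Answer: 1600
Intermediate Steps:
N = -3 (N = -3 + 0 = -3)
(-37 + N)**2 = (-37 - 3)**2 = (-40)**2 = 1600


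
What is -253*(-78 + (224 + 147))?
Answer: -74129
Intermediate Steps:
-253*(-78 + (224 + 147)) = -253*(-78 + 371) = -253*293 = -74129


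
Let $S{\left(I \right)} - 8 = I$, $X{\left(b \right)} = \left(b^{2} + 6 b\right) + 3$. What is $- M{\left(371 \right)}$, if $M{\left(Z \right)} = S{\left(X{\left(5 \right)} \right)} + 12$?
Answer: $-78$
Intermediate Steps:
$X{\left(b \right)} = 3 + b^{2} + 6 b$
$S{\left(I \right)} = 8 + I$
$M{\left(Z \right)} = 78$ ($M{\left(Z \right)} = \left(8 + \left(3 + 5^{2} + 6 \cdot 5\right)\right) + 12 = \left(8 + \left(3 + 25 + 30\right)\right) + 12 = \left(8 + 58\right) + 12 = 66 + 12 = 78$)
$- M{\left(371 \right)} = \left(-1\right) 78 = -78$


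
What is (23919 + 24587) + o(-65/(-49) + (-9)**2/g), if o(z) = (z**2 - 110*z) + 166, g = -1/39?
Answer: 24890969688/2401 ≈ 1.0367e+7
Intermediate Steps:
g = -1/39 (g = -1*1/39 = -1/39 ≈ -0.025641)
o(z) = 166 + z**2 - 110*z
(23919 + 24587) + o(-65/(-49) + (-9)**2/g) = (23919 + 24587) + (166 + (-65/(-49) + (-9)**2/(-1/39))**2 - 110*(-65/(-49) + (-9)**2/(-1/39))) = 48506 + (166 + (-65*(-1/49) + 81*(-39))**2 - 110*(-65*(-1/49) + 81*(-39))) = 48506 + (166 + (65/49 - 3159)**2 - 110*(65/49 - 3159)) = 48506 + (166 + (-154726/49)**2 - 110*(-154726/49)) = 48506 + (166 + 23940135076/2401 + 17019860/49) = 48506 + 24774506782/2401 = 24890969688/2401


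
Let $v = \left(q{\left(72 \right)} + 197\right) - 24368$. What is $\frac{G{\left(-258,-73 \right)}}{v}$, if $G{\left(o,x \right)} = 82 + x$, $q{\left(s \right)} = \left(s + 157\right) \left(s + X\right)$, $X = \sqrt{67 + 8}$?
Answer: $- \frac{23049}{18365138} - \frac{3435 \sqrt{3}}{18365138} \approx -0.001579$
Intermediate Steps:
$X = 5 \sqrt{3}$ ($X = \sqrt{75} = 5 \sqrt{3} \approx 8.6602$)
$q{\left(s \right)} = \left(157 + s\right) \left(s + 5 \sqrt{3}\right)$ ($q{\left(s \right)} = \left(s + 157\right) \left(s + 5 \sqrt{3}\right) = \left(157 + s\right) \left(s + 5 \sqrt{3}\right)$)
$v = -7683 + 1145 \sqrt{3}$ ($v = \left(\left(72^{2} + 157 \cdot 72 + 785 \sqrt{3} + 5 \cdot 72 \sqrt{3}\right) + 197\right) - 24368 = \left(\left(5184 + 11304 + 785 \sqrt{3} + 360 \sqrt{3}\right) + 197\right) - 24368 = \left(\left(16488 + 1145 \sqrt{3}\right) + 197\right) - 24368 = \left(16685 + 1145 \sqrt{3}\right) - 24368 = -7683 + 1145 \sqrt{3} \approx -5699.8$)
$\frac{G{\left(-258,-73 \right)}}{v} = \frac{82 - 73}{-7683 + 1145 \sqrt{3}} = \frac{9}{-7683 + 1145 \sqrt{3}}$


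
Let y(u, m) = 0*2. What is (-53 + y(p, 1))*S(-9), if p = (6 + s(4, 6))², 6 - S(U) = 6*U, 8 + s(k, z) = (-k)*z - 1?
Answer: -3180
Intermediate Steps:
s(k, z) = -9 - k*z (s(k, z) = -8 + ((-k)*z - 1) = -8 + (-k*z - 1) = -8 + (-1 - k*z) = -9 - k*z)
S(U) = 6 - 6*U
p = 729 (p = (6 + (-9 - 1*4*6))² = (6 + (-9 - 24))² = (6 - 33)² = (-27)² = 729)
y(u, m) = 0
(-53 + y(p, 1))*S(-9) = (-53 + 0)*(6 - 6*(-9)) = -53*(6 + 54) = -53*60 = -3180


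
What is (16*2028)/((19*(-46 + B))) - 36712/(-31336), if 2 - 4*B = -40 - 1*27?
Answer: -498368299/8558645 ≈ -58.230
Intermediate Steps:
B = 69/4 (B = 1/2 - (-40 - 1*27)/4 = 1/2 - (-40 - 27)/4 = 1/2 - 1/4*(-67) = 1/2 + 67/4 = 69/4 ≈ 17.250)
(16*2028)/((19*(-46 + B))) - 36712/(-31336) = (16*2028)/((19*(-46 + 69/4))) - 36712/(-31336) = 32448/((19*(-115/4))) - 36712*(-1/31336) = 32448/(-2185/4) + 4589/3917 = 32448*(-4/2185) + 4589/3917 = -129792/2185 + 4589/3917 = -498368299/8558645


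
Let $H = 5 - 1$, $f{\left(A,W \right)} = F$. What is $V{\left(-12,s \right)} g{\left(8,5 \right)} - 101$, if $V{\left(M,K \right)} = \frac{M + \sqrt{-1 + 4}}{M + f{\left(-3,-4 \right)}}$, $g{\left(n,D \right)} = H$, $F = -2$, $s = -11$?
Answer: $- \frac{683}{7} - \frac{2 \sqrt{3}}{7} \approx -98.066$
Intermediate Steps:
$f{\left(A,W \right)} = -2$
$H = 4$ ($H = 5 - 1 = 4$)
$g{\left(n,D \right)} = 4$
$V{\left(M,K \right)} = \frac{M + \sqrt{3}}{-2 + M}$ ($V{\left(M,K \right)} = \frac{M + \sqrt{-1 + 4}}{M - 2} = \frac{M + \sqrt{3}}{-2 + M}$)
$V{\left(-12,s \right)} g{\left(8,5 \right)} - 101 = \frac{-12 + \sqrt{3}}{-2 - 12} \cdot 4 - 101 = \frac{-12 + \sqrt{3}}{-14} \cdot 4 - 101 = - \frac{-12 + \sqrt{3}}{14} \cdot 4 - 101 = \left(\frac{6}{7} - \frac{\sqrt{3}}{14}\right) 4 - 101 = \left(\frac{24}{7} - \frac{2 \sqrt{3}}{7}\right) - 101 = - \frac{683}{7} - \frac{2 \sqrt{3}}{7}$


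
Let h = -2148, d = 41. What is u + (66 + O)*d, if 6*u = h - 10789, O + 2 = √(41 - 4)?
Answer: 2807/6 + 41*√37 ≈ 717.23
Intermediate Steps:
O = -2 + √37 (O = -2 + √(41 - 4) = -2 + √37 ≈ 4.0828)
u = -12937/6 (u = (-2148 - 10789)/6 = (⅙)*(-12937) = -12937/6 ≈ -2156.2)
u + (66 + O)*d = -12937/6 + (66 + (-2 + √37))*41 = -12937/6 + (64 + √37)*41 = -12937/6 + (2624 + 41*√37) = 2807/6 + 41*√37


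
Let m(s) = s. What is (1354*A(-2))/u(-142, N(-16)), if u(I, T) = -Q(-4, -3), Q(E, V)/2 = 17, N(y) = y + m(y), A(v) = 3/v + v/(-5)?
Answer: 7447/170 ≈ 43.806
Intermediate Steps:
A(v) = 3/v - v/5 (A(v) = 3/v + v*(-1/5) = 3/v - v/5)
N(y) = 2*y (N(y) = y + y = 2*y)
Q(E, V) = 34 (Q(E, V) = 2*17 = 34)
u(I, T) = -34 (u(I, T) = -1*34 = -34)
(1354*A(-2))/u(-142, N(-16)) = (1354*(3/(-2) - 1/5*(-2)))/(-34) = (1354*(3*(-1/2) + 2/5))*(-1/34) = (1354*(-3/2 + 2/5))*(-1/34) = (1354*(-11/10))*(-1/34) = -7447/5*(-1/34) = 7447/170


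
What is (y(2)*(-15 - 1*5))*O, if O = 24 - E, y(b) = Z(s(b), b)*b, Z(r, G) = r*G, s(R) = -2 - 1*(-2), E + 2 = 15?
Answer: 0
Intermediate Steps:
E = 13 (E = -2 + 15 = 13)
s(R) = 0 (s(R) = -2 + 2 = 0)
Z(r, G) = G*r
y(b) = 0 (y(b) = (b*0)*b = 0*b = 0)
O = 11 (O = 24 - 1*13 = 24 - 13 = 11)
(y(2)*(-15 - 1*5))*O = (0*(-15 - 1*5))*11 = (0*(-15 - 5))*11 = (0*(-20))*11 = 0*11 = 0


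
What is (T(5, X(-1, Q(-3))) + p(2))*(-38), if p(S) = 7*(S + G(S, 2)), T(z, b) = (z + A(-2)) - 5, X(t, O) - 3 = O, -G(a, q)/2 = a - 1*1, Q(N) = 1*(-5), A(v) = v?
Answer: 76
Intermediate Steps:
Q(N) = -5
G(a, q) = 2 - 2*a (G(a, q) = -2*(a - 1*1) = -2*(a - 1) = -2*(-1 + a) = 2 - 2*a)
X(t, O) = 3 + O
T(z, b) = -7 + z (T(z, b) = (z - 2) - 5 = (-2 + z) - 5 = -7 + z)
p(S) = 14 - 7*S (p(S) = 7*(S + (2 - 2*S)) = 7*(2 - S) = 14 - 7*S)
(T(5, X(-1, Q(-3))) + p(2))*(-38) = ((-7 + 5) + (14 - 7*2))*(-38) = (-2 + (14 - 14))*(-38) = (-2 + 0)*(-38) = -2*(-38) = 76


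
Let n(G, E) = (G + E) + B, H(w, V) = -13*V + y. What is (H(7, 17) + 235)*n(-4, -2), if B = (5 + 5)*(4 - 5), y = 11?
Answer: -400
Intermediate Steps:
B = -10 (B = 10*(-1) = -10)
H(w, V) = 11 - 13*V (H(w, V) = -13*V + 11 = 11 - 13*V)
n(G, E) = -10 + E + G (n(G, E) = (G + E) - 10 = (E + G) - 10 = -10 + E + G)
(H(7, 17) + 235)*n(-4, -2) = ((11 - 13*17) + 235)*(-10 - 2 - 4) = ((11 - 221) + 235)*(-16) = (-210 + 235)*(-16) = 25*(-16) = -400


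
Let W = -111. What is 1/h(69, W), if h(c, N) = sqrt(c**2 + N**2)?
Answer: sqrt(1898)/5694 ≈ 0.0076512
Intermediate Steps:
h(c, N) = sqrt(N**2 + c**2)
1/h(69, W) = 1/(sqrt((-111)**2 + 69**2)) = 1/(sqrt(12321 + 4761)) = 1/(sqrt(17082)) = 1/(3*sqrt(1898)) = sqrt(1898)/5694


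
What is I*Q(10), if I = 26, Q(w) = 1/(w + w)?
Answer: 13/10 ≈ 1.3000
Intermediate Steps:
Q(w) = 1/(2*w)
I*Q(10) = 26*((½)/10) = 26*((½)*(⅒)) = 26*(1/20) = 13/10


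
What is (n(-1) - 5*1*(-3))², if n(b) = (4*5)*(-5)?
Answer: 7225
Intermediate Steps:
n(b) = -100 (n(b) = 20*(-5) = -100)
(n(-1) - 5*1*(-3))² = (-100 - 5*1*(-3))² = (-100 - 5*(-3))² = (-100 + 15)² = (-85)² = 7225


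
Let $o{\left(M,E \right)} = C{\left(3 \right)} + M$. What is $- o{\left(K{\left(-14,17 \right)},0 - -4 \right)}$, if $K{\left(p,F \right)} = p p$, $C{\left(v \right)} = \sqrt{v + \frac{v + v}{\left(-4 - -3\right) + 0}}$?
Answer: $-196 - i \sqrt{3} \approx -196.0 - 1.732 i$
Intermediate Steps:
$C{\left(v \right)} = \sqrt{- v}$ ($C{\left(v \right)} = \sqrt{v + \frac{2 v}{\left(-4 + 3\right) + 0}} = \sqrt{v + \frac{2 v}{-1 + 0}} = \sqrt{v + \frac{2 v}{-1}} = \sqrt{v + 2 v \left(-1\right)} = \sqrt{v - 2 v} = \sqrt{- v}$)
$K{\left(p,F \right)} = p^{2}$
$o{\left(M,E \right)} = M + i \sqrt{3}$ ($o{\left(M,E \right)} = \sqrt{\left(-1\right) 3} + M = \sqrt{-3} + M = i \sqrt{3} + M = M + i \sqrt{3}$)
$- o{\left(K{\left(-14,17 \right)},0 - -4 \right)} = - (\left(-14\right)^{2} + i \sqrt{3}) = - (196 + i \sqrt{3}) = -196 - i \sqrt{3}$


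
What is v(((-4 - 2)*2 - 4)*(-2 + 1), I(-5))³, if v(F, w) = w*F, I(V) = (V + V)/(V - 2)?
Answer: 4096000/343 ≈ 11942.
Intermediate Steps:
I(V) = 2*V/(-2 + V) (I(V) = (2*V)/(-2 + V) = 2*V/(-2 + V))
v(F, w) = F*w
v(((-4 - 2)*2 - 4)*(-2 + 1), I(-5))³ = ((((-4 - 2)*2 - 4)*(-2 + 1))*(2*(-5)/(-2 - 5)))³ = (((-6*2 - 4)*(-1))*(2*(-5)/(-7)))³ = (((-12 - 4)*(-1))*(2*(-5)*(-⅐)))³ = (-16*(-1)*(10/7))³ = (16*(10/7))³ = (160/7)³ = 4096000/343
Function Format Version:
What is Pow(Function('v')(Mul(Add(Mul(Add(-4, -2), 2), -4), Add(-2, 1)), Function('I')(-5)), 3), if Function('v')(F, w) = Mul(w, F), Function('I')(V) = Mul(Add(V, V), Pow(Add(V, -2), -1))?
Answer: Rational(4096000, 343) ≈ 11942.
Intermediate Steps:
Function('I')(V) = Mul(2, V, Pow(Add(-2, V), -1)) (Function('I')(V) = Mul(Mul(2, V), Pow(Add(-2, V), -1)) = Mul(2, V, Pow(Add(-2, V), -1)))
Function('v')(F, w) = Mul(F, w)
Pow(Function('v')(Mul(Add(Mul(Add(-4, -2), 2), -4), Add(-2, 1)), Function('I')(-5)), 3) = Pow(Mul(Mul(Add(Mul(Add(-4, -2), 2), -4), Add(-2, 1)), Mul(2, -5, Pow(Add(-2, -5), -1))), 3) = Pow(Mul(Mul(Add(Mul(-6, 2), -4), -1), Mul(2, -5, Pow(-7, -1))), 3) = Pow(Mul(Mul(Add(-12, -4), -1), Mul(2, -5, Rational(-1, 7))), 3) = Pow(Mul(Mul(-16, -1), Rational(10, 7)), 3) = Pow(Mul(16, Rational(10, 7)), 3) = Pow(Rational(160, 7), 3) = Rational(4096000, 343)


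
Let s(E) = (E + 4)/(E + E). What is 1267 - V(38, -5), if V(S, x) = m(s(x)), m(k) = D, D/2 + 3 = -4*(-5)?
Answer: 1233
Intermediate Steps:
D = 34 (D = -6 + 2*(-4*(-5)) = -6 + 2*20 = -6 + 40 = 34)
s(E) = (4 + E)/(2*E) (s(E) = (4 + E)/((2*E)) = (4 + E)*(1/(2*E)) = (4 + E)/(2*E))
m(k) = 34
V(S, x) = 34
1267 - V(38, -5) = 1267 - 1*34 = 1267 - 34 = 1233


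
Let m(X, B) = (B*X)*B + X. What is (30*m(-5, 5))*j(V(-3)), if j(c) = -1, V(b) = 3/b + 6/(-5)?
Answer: 3900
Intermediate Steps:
V(b) = -6/5 + 3/b (V(b) = 3/b + 6*(-1/5) = 3/b - 6/5 = -6/5 + 3/b)
m(X, B) = X + X*B**2 (m(X, B) = X*B**2 + X = X + X*B**2)
(30*m(-5, 5))*j(V(-3)) = (30*(-5*(1 + 5**2)))*(-1) = (30*(-5*(1 + 25)))*(-1) = (30*(-5*26))*(-1) = (30*(-130))*(-1) = -3900*(-1) = 3900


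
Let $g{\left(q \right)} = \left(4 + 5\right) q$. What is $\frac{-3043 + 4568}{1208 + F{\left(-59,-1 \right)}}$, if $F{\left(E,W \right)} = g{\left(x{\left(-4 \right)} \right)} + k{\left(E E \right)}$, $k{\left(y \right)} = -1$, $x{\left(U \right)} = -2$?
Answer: $\frac{1525}{1189} \approx 1.2826$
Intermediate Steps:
$g{\left(q \right)} = 9 q$
$F{\left(E,W \right)} = -19$ ($F{\left(E,W \right)} = 9 \left(-2\right) - 1 = -18 - 1 = -19$)
$\frac{-3043 + 4568}{1208 + F{\left(-59,-1 \right)}} = \frac{-3043 + 4568}{1208 - 19} = \frac{1525}{1189}$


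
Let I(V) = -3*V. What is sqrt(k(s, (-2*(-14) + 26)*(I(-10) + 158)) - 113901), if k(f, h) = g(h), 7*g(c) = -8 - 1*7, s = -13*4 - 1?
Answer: I*sqrt(5581254)/7 ≈ 337.5*I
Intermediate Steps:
s = -53 (s = -52 - 1 = -53)
g(c) = -15/7 (g(c) = (-8 - 1*7)/7 = (-8 - 7)/7 = (1/7)*(-15) = -15/7)
k(f, h) = -15/7
sqrt(k(s, (-2*(-14) + 26)*(I(-10) + 158)) - 113901) = sqrt(-15/7 - 113901) = sqrt(-797322/7) = I*sqrt(5581254)/7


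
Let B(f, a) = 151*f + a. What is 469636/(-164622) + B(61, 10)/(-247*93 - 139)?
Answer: -6185633711/1902207210 ≈ -3.2518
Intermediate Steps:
B(f, a) = a + 151*f
469636/(-164622) + B(61, 10)/(-247*93 - 139) = 469636/(-164622) + (10 + 151*61)/(-247*93 - 139) = 469636*(-1/164622) + (10 + 9211)/(-22971 - 139) = -234818/82311 + 9221/(-23110) = -234818/82311 + 9221*(-1/23110) = -234818/82311 - 9221/23110 = -6185633711/1902207210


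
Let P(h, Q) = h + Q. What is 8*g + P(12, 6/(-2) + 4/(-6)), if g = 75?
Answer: 1825/3 ≈ 608.33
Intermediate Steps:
P(h, Q) = Q + h
8*g + P(12, 6/(-2) + 4/(-6)) = 8*75 + ((6/(-2) + 4/(-6)) + 12) = 600 + ((6*(-1/2) + 4*(-1/6)) + 12) = 600 + ((-3 - 2/3) + 12) = 600 + (-11/3 + 12) = 600 + 25/3 = 1825/3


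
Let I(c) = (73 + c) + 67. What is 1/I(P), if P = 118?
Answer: 1/258 ≈ 0.0038760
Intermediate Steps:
I(c) = 140 + c
1/I(P) = 1/(140 + 118) = 1/258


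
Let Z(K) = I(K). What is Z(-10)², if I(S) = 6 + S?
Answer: 16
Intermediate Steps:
Z(K) = 6 + K
Z(-10)² = (6 - 10)² = (-4)² = 16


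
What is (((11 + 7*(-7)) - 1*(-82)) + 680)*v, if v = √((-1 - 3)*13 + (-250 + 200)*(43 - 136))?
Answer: 7964*√38 ≈ 49093.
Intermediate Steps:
v = 11*√38 (v = √(-4*13 - 50*(-93)) = √(-52 + 4650) = √4598 = 11*√38 ≈ 67.809)
(((11 + 7*(-7)) - 1*(-82)) + 680)*v = (((11 + 7*(-7)) - 1*(-82)) + 680)*(11*√38) = (((11 - 49) + 82) + 680)*(11*√38) = ((-38 + 82) + 680)*(11*√38) = (44 + 680)*(11*√38) = 724*(11*√38) = 7964*√38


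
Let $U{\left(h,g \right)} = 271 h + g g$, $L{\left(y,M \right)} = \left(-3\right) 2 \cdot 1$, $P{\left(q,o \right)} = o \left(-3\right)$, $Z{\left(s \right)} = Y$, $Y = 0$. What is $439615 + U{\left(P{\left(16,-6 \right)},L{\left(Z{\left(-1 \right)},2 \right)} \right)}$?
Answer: $444529$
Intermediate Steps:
$Z{\left(s \right)} = 0$
$P{\left(q,o \right)} = - 3 o$
$L{\left(y,M \right)} = -6$ ($L{\left(y,M \right)} = \left(-6\right) 1 = -6$)
$U{\left(h,g \right)} = g^{2} + 271 h$ ($U{\left(h,g \right)} = 271 h + g^{2} = g^{2} + 271 h$)
$439615 + U{\left(P{\left(16,-6 \right)},L{\left(Z{\left(-1 \right)},2 \right)} \right)} = 439615 + \left(\left(-6\right)^{2} + 271 \left(\left(-3\right) \left(-6\right)\right)\right) = 439615 + \left(36 + 271 \cdot 18\right) = 439615 + \left(36 + 4878\right) = 439615 + 4914 = 444529$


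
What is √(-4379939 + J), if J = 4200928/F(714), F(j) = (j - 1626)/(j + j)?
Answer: I*√3955732531/19 ≈ 3310.2*I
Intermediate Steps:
F(j) = (-1626 + j)/(2*j) (F(j) = (-1626 + j)/((2*j)) = (-1626 + j)*(1/(2*j)) = (-1626 + j)/(2*j))
J = -124977608/19 (J = 4200928/(((½)*(-1626 + 714)/714)) = 4200928/(((½)*(1/714)*(-912))) = 4200928/(-76/119) = 4200928*(-119/76) = -124977608/19 ≈ -6.5778e+6)
√(-4379939 + J) = √(-4379939 - 124977608/19) = √(-208196449/19) = I*√3955732531/19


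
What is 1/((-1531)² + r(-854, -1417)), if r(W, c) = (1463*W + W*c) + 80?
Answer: 1/2304757 ≈ 4.3389e-7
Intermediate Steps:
r(W, c) = 80 + 1463*W + W*c
1/((-1531)² + r(-854, -1417)) = 1/((-1531)² + (80 + 1463*(-854) - 854*(-1417))) = 1/(2343961 + (80 - 1249402 + 1210118)) = 1/(2343961 - 39204) = 1/2304757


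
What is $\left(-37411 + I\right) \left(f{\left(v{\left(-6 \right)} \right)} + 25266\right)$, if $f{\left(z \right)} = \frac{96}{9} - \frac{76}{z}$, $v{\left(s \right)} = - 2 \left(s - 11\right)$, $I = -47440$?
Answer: $- \frac{109372599596}{51} \approx -2.1446 \cdot 10^{9}$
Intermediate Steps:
$v{\left(s \right)} = 22 - 2 s$ ($v{\left(s \right)} = - 2 \left(-11 + s\right) = 22 - 2 s$)
$f{\left(z \right)} = \frac{32}{3} - \frac{76}{z}$ ($f{\left(z \right)} = 96 \cdot \frac{1}{9} - \frac{76}{z} = \frac{32}{3} - \frac{76}{z}$)
$\left(-37411 + I\right) \left(f{\left(v{\left(-6 \right)} \right)} + 25266\right) = \left(-37411 - 47440\right) \left(\left(\frac{32}{3} - \frac{76}{22 - -12}\right) + 25266\right) = - 84851 \left(\left(\frac{32}{3} - \frac{76}{22 + 12}\right) + 25266\right) = - 84851 \left(\left(\frac{32}{3} - \frac{76}{34}\right) + 25266\right) = - 84851 \left(\left(\frac{32}{3} - \frac{38}{17}\right) + 25266\right) = - 84851 \left(\frac{430}{51} + 25266\right) = \left(-84851\right) \frac{1288996}{51} = - \frac{109372599596}{51}$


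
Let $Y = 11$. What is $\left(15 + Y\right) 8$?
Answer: $208$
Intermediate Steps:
$\left(15 + Y\right) 8 = \left(15 + 11\right) 8 = 26 \cdot 8 = 208$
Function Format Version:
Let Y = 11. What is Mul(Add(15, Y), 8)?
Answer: 208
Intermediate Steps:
Mul(Add(15, Y), 8) = Mul(Add(15, 11), 8) = Mul(26, 8) = 208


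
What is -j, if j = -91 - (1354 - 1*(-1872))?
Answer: 3317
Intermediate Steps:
j = -3317 (j = -91 - (1354 + 1872) = -91 - 1*3226 = -91 - 3226 = -3317)
-j = -1*(-3317) = 3317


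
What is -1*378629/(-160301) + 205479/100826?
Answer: 71114136733/16162508626 ≈ 4.3999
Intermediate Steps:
-1*378629/(-160301) + 205479/100826 = -378629*(-1/160301) + 205479*(1/100826) = 378629/160301 + 205479/100826 = 71114136733/16162508626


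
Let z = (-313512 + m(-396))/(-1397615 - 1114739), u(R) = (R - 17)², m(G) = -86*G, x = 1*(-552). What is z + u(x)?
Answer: 406701261425/1256177 ≈ 3.2376e+5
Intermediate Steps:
x = -552
u(R) = (-17 + R)²
z = 139728/1256177 (z = (-313512 - 86*(-396))/(-1397615 - 1114739) = (-313512 + 34056)/(-2512354) = -279456*(-1/2512354) = 139728/1256177 ≈ 0.11123)
z + u(x) = 139728/1256177 + (-17 - 552)² = 139728/1256177 + (-569)² = 139728/1256177 + 323761 = 406701261425/1256177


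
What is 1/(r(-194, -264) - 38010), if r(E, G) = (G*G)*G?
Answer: -1/18437754 ≈ -5.4237e-8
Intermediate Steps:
r(E, G) = G**3 (r(E, G) = G**2*G = G**3)
1/(r(-194, -264) - 38010) = 1/((-264)**3 - 38010) = 1/(-18399744 - 38010) = 1/(-18437754) = -1/18437754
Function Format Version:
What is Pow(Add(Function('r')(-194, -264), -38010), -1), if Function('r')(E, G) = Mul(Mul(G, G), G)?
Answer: Rational(-1, 18437754) ≈ -5.4237e-8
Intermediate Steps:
Function('r')(E, G) = Pow(G, 3) (Function('r')(E, G) = Mul(Pow(G, 2), G) = Pow(G, 3))
Pow(Add(Function('r')(-194, -264), -38010), -1) = Pow(Add(Pow(-264, 3), -38010), -1) = Pow(Add(-18399744, -38010), -1) = Pow(-18437754, -1) = Rational(-1, 18437754)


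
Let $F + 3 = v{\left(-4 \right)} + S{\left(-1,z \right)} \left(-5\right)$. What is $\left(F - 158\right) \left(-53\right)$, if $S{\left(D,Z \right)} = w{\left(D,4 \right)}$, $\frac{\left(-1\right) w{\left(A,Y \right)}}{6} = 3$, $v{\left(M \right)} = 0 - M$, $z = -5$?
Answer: $3551$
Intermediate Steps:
$v{\left(M \right)} = - M$
$w{\left(A,Y \right)} = -18$ ($w{\left(A,Y \right)} = \left(-6\right) 3 = -18$)
$S{\left(D,Z \right)} = -18$
$F = 91$ ($F = -3 - -94 = -3 + \left(4 + 90\right) = -3 + 94 = 91$)
$\left(F - 158\right) \left(-53\right) = \left(91 - 158\right) \left(-53\right) = \left(-67\right) \left(-53\right) = 3551$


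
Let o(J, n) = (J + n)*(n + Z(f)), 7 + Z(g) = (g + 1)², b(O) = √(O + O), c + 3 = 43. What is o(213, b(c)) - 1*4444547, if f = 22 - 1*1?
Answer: -4342866 + 2760*√5 ≈ -4.3367e+6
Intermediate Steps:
c = 40 (c = -3 + 43 = 40)
b(O) = √2*√O (b(O) = √(2*O) = √2*√O)
f = 21 (f = 22 - 1 = 21)
Z(g) = -7 + (1 + g)² (Z(g) = -7 + (g + 1)² = -7 + (1 + g)²)
o(J, n) = (477 + n)*(J + n) (o(J, n) = (J + n)*(n + (-7 + (1 + 21)²)) = (J + n)*(n + (-7 + 22²)) = (J + n)*(n + (-7 + 484)) = (J + n)*(n + 477) = (J + n)*(477 + n) = (477 + n)*(J + n))
o(213, b(c)) - 1*4444547 = ((√2*√40)² + 477*213 + 477*(√2*√40) + 213*(√2*√40)) - 1*4444547 = ((√2*(2*√10))² + 101601 + 477*(√2*(2*√10)) + 213*(√2*(2*√10))) - 4444547 = ((4*√5)² + 101601 + 477*(4*√5) + 213*(4*√5)) - 4444547 = (80 + 101601 + 1908*√5 + 852*√5) - 4444547 = (101681 + 2760*√5) - 4444547 = -4342866 + 2760*√5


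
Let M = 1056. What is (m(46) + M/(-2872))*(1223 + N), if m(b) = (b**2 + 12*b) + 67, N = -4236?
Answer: -2957961529/359 ≈ -8.2394e+6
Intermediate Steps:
m(b) = 67 + b**2 + 12*b
(m(46) + M/(-2872))*(1223 + N) = ((67 + 46**2 + 12*46) + 1056/(-2872))*(1223 - 4236) = ((67 + 2116 + 552) + 1056*(-1/2872))*(-3013) = (2735 - 132/359)*(-3013) = (981733/359)*(-3013) = -2957961529/359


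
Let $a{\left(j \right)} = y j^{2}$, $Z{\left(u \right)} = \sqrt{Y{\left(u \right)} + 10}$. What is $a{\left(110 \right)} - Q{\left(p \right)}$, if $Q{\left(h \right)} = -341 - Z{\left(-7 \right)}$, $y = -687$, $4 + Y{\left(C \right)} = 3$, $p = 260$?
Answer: $-8312356$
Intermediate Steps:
$Y{\left(C \right)} = -1$ ($Y{\left(C \right)} = -4 + 3 = -1$)
$Z{\left(u \right)} = 3$ ($Z{\left(u \right)} = \sqrt{-1 + 10} = \sqrt{9} = 3$)
$a{\left(j \right)} = - 687 j^{2}$
$Q{\left(h \right)} = -344$ ($Q{\left(h \right)} = -341 - 3 = -344$)
$a{\left(110 \right)} - Q{\left(p \right)} = - 687 \cdot 110^{2} - -344 = \left(-687\right) 12100 + 344 = -8312700 + 344 = -8312356$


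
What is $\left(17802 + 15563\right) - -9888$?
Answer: $43253$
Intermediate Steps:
$\left(17802 + 15563\right) - -9888 = 33365 + 9888 = 43253$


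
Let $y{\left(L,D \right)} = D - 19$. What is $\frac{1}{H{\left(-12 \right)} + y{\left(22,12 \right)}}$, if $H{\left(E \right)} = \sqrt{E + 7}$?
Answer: $- \frac{7}{54} - \frac{i \sqrt{5}}{54} \approx -0.12963 - 0.041409 i$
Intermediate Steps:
$H{\left(E \right)} = \sqrt{7 + E}$
$y{\left(L,D \right)} = -19 + D$
$\frac{1}{H{\left(-12 \right)} + y{\left(22,12 \right)}} = \frac{1}{\sqrt{7 - 12} + \left(-19 + 12\right)} = \frac{1}{\sqrt{-5} - 7} = \frac{1}{i \sqrt{5} - 7} = \frac{1}{-7 + i \sqrt{5}}$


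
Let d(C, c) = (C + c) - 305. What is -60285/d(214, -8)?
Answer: 20095/33 ≈ 608.94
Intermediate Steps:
d(C, c) = -305 + C + c
-60285/d(214, -8) = -60285/(-305 + 214 - 8) = -60285/(-99) = -60285*(-1/99) = 20095/33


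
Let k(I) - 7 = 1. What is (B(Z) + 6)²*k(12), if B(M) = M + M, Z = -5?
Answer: 128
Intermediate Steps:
k(I) = 8 (k(I) = 7 + 1 = 8)
B(M) = 2*M
(B(Z) + 6)²*k(12) = (2*(-5) + 6)²*8 = (-10 + 6)²*8 = (-4)²*8 = 16*8 = 128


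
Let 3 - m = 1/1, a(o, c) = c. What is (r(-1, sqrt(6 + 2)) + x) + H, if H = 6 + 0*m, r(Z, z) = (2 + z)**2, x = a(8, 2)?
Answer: 20 + 8*sqrt(2) ≈ 31.314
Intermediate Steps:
m = 2 (m = 3 - 1/1 = 3 - 1*1 = 3 - 1 = 2)
x = 2
H = 6 (H = 6 + 0*2 = 6 + 0 = 6)
(r(-1, sqrt(6 + 2)) + x) + H = ((2 + sqrt(6 + 2))**2 + 2) + 6 = ((2 + sqrt(8))**2 + 2) + 6 = ((2 + 2*sqrt(2))**2 + 2) + 6 = (2 + (2 + 2*sqrt(2))**2) + 6 = 8 + (2 + 2*sqrt(2))**2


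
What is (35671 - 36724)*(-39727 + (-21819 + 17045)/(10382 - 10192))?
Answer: 3976603956/95 ≈ 4.1859e+7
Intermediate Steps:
(35671 - 36724)*(-39727 + (-21819 + 17045)/(10382 - 10192)) = -1053*(-39727 - 4774/190) = -1053*(-39727 - 4774*1/190) = -1053*(-39727 - 2387/95) = -1053*(-3776452/95) = 3976603956/95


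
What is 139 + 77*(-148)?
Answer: -11257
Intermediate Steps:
139 + 77*(-148) = 139 - 11396 = -11257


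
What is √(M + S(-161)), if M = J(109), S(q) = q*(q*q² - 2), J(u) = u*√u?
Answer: √(671898563 + 109*√109) ≈ 25921.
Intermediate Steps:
J(u) = u^(3/2)
S(q) = q*(-2 + q³) (S(q) = q*(q³ - 2) = q*(-2 + q³))
M = 109*√109 (M = 109^(3/2) = 109*√109 ≈ 1138.0)
√(M + S(-161)) = √(109*√109 - 161*(-2 + (-161)³)) = √(109*√109 - 161*(-2 - 4173281)) = √(109*√109 - 161*(-4173283)) = √(109*√109 + 671898563) = √(671898563 + 109*√109)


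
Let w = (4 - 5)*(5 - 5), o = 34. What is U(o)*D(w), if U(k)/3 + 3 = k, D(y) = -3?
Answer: -279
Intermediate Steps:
w = 0 (w = -1*0 = 0)
U(k) = -9 + 3*k
U(o)*D(w) = (-9 + 3*34)*(-3) = (-9 + 102)*(-3) = 93*(-3) = -279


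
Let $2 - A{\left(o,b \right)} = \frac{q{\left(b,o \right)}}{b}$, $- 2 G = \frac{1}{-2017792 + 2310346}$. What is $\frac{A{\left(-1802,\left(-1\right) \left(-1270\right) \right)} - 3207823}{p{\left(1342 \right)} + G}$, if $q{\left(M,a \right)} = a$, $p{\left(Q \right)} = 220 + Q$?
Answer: $- \frac{1191844771156872}{580351071325} \approx -2053.7$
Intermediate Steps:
$G = - \frac{1}{585108}$ ($G = - \frac{1}{2 \left(-2017792 + 2310346\right)} = - \frac{1}{2 \cdot 292554} = \left(- \frac{1}{2}\right) \frac{1}{292554} = - \frac{1}{585108} \approx -1.7091 \cdot 10^{-6}$)
$A{\left(o,b \right)} = 2 - \frac{o}{b}$
$\frac{A{\left(-1802,\left(-1\right) \left(-1270\right) \right)} - 3207823}{p{\left(1342 \right)} + G} = \frac{\left(2 - - \frac{1802}{\left(-1\right) \left(-1270\right)}\right) - 3207823}{\left(220 + 1342\right) - \frac{1}{585108}} = \frac{\left(2 - - \frac{1802}{1270}\right) - 3207823}{1562 - \frac{1}{585108}} = \frac{\left(2 - \left(-1802\right) \frac{1}{1270}\right) - 3207823}{\frac{913938695}{585108}} = \left(\left(2 + \frac{901}{635}\right) - 3207823\right) \frac{585108}{913938695} = \left(\frac{2171}{635} - 3207823\right) \frac{585108}{913938695} = \left(- \frac{2036965434}{635}\right) \frac{585108}{913938695} = - \frac{1191844771156872}{580351071325}$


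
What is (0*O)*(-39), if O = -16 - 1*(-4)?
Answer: 0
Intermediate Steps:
O = -12 (O = -16 + 4 = -12)
(0*O)*(-39) = (0*(-12))*(-39) = 0*(-39) = 0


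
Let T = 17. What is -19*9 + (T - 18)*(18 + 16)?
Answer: -205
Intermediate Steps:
-19*9 + (T - 18)*(18 + 16) = -19*9 + (17 - 18)*(18 + 16) = -171 - 1*34 = -171 - 34 = -205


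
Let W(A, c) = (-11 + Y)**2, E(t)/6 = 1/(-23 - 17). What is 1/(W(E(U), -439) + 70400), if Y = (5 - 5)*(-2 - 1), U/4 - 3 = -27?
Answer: 1/70521 ≈ 1.4180e-5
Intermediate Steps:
U = -96 (U = 12 + 4*(-27) = 12 - 108 = -96)
Y = 0 (Y = 0*(-3) = 0)
E(t) = -3/20 (E(t) = 6/(-23 - 17) = 6/(-40) = 6*(-1/40) = -3/20)
W(A, c) = 121 (W(A, c) = (-11 + 0)**2 = (-11)**2 = 121)
1/(W(E(U), -439) + 70400) = 1/(121 + 70400) = 1/70521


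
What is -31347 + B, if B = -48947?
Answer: -80294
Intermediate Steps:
-31347 + B = -31347 - 48947 = -80294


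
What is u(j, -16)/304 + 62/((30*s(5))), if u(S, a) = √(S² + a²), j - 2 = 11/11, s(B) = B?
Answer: 31/75 + √265/304 ≈ 0.46688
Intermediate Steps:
j = 3 (j = 2 + 11/11 = 2 + 11*(1/11) = 2 + 1 = 3)
u(j, -16)/304 + 62/((30*s(5))) = √(3² + (-16)²)/304 + 62/((30*5)) = √(9 + 256)*(1/304) + 62/150 = √265*(1/304) + 62*(1/150) = √265/304 + 31/75 = 31/75 + √265/304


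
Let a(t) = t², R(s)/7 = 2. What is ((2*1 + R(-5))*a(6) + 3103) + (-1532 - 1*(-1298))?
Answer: 3445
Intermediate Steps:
R(s) = 14 (R(s) = 7*2 = 14)
((2*1 + R(-5))*a(6) + 3103) + (-1532 - 1*(-1298)) = ((2*1 + 14)*6² + 3103) + (-1532 - 1*(-1298)) = ((2 + 14)*36 + 3103) + (-1532 + 1298) = (16*36 + 3103) - 234 = (576 + 3103) - 234 = 3679 - 234 = 3445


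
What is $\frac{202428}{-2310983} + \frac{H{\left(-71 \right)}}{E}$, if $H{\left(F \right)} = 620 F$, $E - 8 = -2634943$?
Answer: $- \frac{86331030104}{1217857998221} \approx -0.070888$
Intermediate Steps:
$E = -2634935$ ($E = 8 - 2634943 = -2634935$)
$\frac{202428}{-2310983} + \frac{H{\left(-71 \right)}}{E} = \frac{202428}{-2310983} + \frac{620 \left(-71\right)}{-2634935} = 202428 \left(- \frac{1}{2310983}\right) - - \frac{8804}{526987} = - \frac{202428}{2310983} + \frac{8804}{526987} = - \frac{86331030104}{1217857998221}$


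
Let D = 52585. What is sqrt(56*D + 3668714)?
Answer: sqrt(6613474) ≈ 2571.7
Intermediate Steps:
sqrt(56*D + 3668714) = sqrt(56*52585 + 3668714) = sqrt(2944760 + 3668714) = sqrt(6613474)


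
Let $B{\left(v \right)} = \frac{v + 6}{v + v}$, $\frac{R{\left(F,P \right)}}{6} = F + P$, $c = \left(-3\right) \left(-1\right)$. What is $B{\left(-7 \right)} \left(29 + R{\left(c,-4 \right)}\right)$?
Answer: $\frac{23}{14} \approx 1.6429$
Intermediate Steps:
$c = 3$
$R{\left(F,P \right)} = 6 F + 6 P$ ($R{\left(F,P \right)} = 6 \left(F + P\right) = 6 F + 6 P$)
$B{\left(v \right)} = \frac{6 + v}{2 v}$
$B{\left(-7 \right)} \left(29 + R{\left(c,-4 \right)}\right) = \frac{6 - 7}{2 \left(-7\right)} \left(29 + \left(6 \cdot 3 + 6 \left(-4\right)\right)\right) = \frac{1}{2} \left(- \frac{1}{7}\right) \left(-1\right) \left(29 + \left(18 - 24\right)\right) = \frac{29 - 6}{14} = \frac{1}{14} \cdot 23 = \frac{23}{14}$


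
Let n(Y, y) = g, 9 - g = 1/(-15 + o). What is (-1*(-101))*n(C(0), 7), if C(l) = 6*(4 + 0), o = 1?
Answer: 12827/14 ≈ 916.21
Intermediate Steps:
C(l) = 24 (C(l) = 6*4 = 24)
g = 127/14 (g = 9 - 1/(-15 + 1) = 9 - 1/(-14) = 9 - 1*(-1/14) = 9 + 1/14 = 127/14 ≈ 9.0714)
n(Y, y) = 127/14
(-1*(-101))*n(C(0), 7) = -1*(-101)*(127/14) = 101*(127/14) = 12827/14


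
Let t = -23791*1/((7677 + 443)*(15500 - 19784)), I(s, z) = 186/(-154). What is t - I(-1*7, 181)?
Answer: 462419621/382646880 ≈ 1.2085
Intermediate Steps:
I(s, z) = -93/77 (I(s, z) = 186*(-1/154) = -93/77)
t = 23791/34786080 (t = -23791/(8120*(-4284)) = -23791/(-34786080) = -23791*(-1/34786080) = 23791/34786080 ≈ 0.00068392)
t - I(-1*7, 181) = 23791/34786080 - 1*(-93/77) = 23791/34786080 + 93/77 = 462419621/382646880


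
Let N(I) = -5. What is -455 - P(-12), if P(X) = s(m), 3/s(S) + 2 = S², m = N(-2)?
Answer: -10468/23 ≈ -455.13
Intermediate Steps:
m = -5
s(S) = 3/(-2 + S²)
P(X) = 3/23 (P(X) = 3/(-2 + (-5)²) = 3/(-2 + 25) = 3/23)
-455 - P(-12) = -455 - 1*3/23 = -455 - 3/23 = -10468/23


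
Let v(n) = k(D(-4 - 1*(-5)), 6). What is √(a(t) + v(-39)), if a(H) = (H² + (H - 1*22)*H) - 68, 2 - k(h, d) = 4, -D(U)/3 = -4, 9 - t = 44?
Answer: 15*√14 ≈ 56.125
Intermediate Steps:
t = -35 (t = 9 - 1*44 = 9 - 44 = -35)
D(U) = 12 (D(U) = -3*(-4) = 12)
k(h, d) = -2 (k(h, d) = 2 - 1*4 = 2 - 4 = -2)
v(n) = -2
a(H) = -68 + H² + H*(-22 + H) (a(H) = (H² + (H - 22)*H) - 68 = (H² + (-22 + H)*H) - 68 = (H² + H*(-22 + H)) - 68 = -68 + H² + H*(-22 + H))
√(a(t) + v(-39)) = √((-68 - 22*(-35) + 2*(-35)²) - 2) = √((-68 + 770 + 2*1225) - 2) = √((-68 + 770 + 2450) - 2) = √(3152 - 2) = √3150 = 15*√14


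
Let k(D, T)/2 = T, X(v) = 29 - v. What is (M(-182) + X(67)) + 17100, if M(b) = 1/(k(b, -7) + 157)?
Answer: 2439867/143 ≈ 17062.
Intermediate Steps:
k(D, T) = 2*T
M(b) = 1/143 (M(b) = 1/(2*(-7) + 157) = 1/(-14 + 157) = 1/143)
(M(-182) + X(67)) + 17100 = (1/143 + (29 - 1*67)) + 17100 = (1/143 + (29 - 67)) + 17100 = (1/143 - 38) + 17100 = -5433/143 + 17100 = 2439867/143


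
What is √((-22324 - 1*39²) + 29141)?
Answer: 4*√331 ≈ 72.774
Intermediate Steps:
√((-22324 - 1*39²) + 29141) = √((-22324 - 1*1521) + 29141) = √((-22324 - 1521) + 29141) = √(-23845 + 29141) = √5296 = 4*√331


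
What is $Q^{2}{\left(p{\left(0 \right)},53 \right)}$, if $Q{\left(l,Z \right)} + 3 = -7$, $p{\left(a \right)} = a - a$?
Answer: $100$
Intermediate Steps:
$p{\left(a \right)} = 0$
$Q{\left(l,Z \right)} = -10$ ($Q{\left(l,Z \right)} = -3 - 7 = -10$)
$Q^{2}{\left(p{\left(0 \right)},53 \right)} = \left(-10\right)^{2} = 100$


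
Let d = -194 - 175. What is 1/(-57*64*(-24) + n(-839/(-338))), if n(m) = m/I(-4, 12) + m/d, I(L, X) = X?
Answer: 498888/43678742017 ≈ 1.1422e-5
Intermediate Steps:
d = -369
n(m) = 119*m/1476 (n(m) = m/12 + m/(-369) = m*(1/12) + m*(-1/369) = m/12 - m/369 = 119*m/1476)
1/(-57*64*(-24) + n(-839/(-338))) = 1/(-57*64*(-24) + 119*(-839/(-338))/1476) = 1/(-3648*(-24) + 119*(-839*(-1/338))/1476) = 1/(87552 + (119/1476)*(839/338)) = 1/(87552 + 99841/498888) = 1/(43678742017/498888) = 498888/43678742017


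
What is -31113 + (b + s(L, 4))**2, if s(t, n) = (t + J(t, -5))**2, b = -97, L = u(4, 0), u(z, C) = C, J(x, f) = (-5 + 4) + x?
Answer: -21897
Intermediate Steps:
J(x, f) = -1 + x
L = 0
s(t, n) = (-1 + 2*t)**2 (s(t, n) = (t + (-1 + t))**2 = (-1 + 2*t)**2)
-31113 + (b + s(L, 4))**2 = -31113 + (-97 + (-1 + 2*0)**2)**2 = -31113 + (-97 + (-1 + 0)**2)**2 = -31113 + (-97 + (-1)**2)**2 = -31113 + (-97 + 1)**2 = -31113 + (-96)**2 = -31113 + 9216 = -21897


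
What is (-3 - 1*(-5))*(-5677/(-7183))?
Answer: 11354/7183 ≈ 1.5807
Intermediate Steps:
(-3 - 1*(-5))*(-5677/(-7183)) = (-3 + 5)*(-5677*(-1/7183)) = 2*(5677/7183) = 11354/7183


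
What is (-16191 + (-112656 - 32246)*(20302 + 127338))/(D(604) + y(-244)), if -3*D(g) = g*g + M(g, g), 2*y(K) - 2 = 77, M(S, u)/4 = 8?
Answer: 42786694942/243153 ≈ 1.7597e+5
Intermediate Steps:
M(S, u) = 32 (M(S, u) = 4*8 = 32)
y(K) = 79/2 (y(K) = 1 + (½)*77 = 1 + 77/2 = 79/2)
D(g) = -32/3 - g²/3 (D(g) = -(g*g + 32)/3 = -(g² + 32)/3 = -(32 + g²)/3 = -32/3 - g²/3)
(-16191 + (-112656 - 32246)*(20302 + 127338))/(D(604) + y(-244)) = (-16191 + (-112656 - 32246)*(20302 + 127338))/((-32/3 - ⅓*604²) + 79/2) = (-16191 - 144902*147640)/((-32/3 - ⅓*364816) + 79/2) = (-16191 - 21393331280)/((-32/3 - 364816/3) + 79/2) = -21393347471/(-121616 + 79/2) = -21393347471/(-243153/2) = -21393347471*(-2/243153) = 42786694942/243153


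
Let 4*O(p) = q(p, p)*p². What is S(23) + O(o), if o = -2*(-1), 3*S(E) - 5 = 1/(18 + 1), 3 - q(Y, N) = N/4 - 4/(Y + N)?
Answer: 197/38 ≈ 5.1842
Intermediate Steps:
q(Y, N) = 3 + 4/(N + Y) - N/4 (q(Y, N) = 3 - (N/4 - 4/(Y + N)) = 3 - (N*(¼) - 4/(N + Y)) = 3 - (N/4 - 4/(N + Y)) = 3 - (-4/(N + Y) + N/4) = 3 + (4/(N + Y) - N/4) = 3 + 4/(N + Y) - N/4)
S(E) = 32/19 (S(E) = 5/3 + 1/(3*(18 + 1)) = 5/3 + (⅓)/19 = 5/3 + (⅓)*(1/19) = 5/3 + 1/57 = 32/19)
o = 2
O(p) = p*(16 - 2*p² + 24*p)/32 (O(p) = (((16 - p² + 12*p + 12*p - p*p)/(4*(p + p)))*p²)/4 = (((16 - p² + 12*p + 12*p - p²)/(4*((2*p))))*p²)/4 = (((1/(2*p))*(16 - 2*p² + 24*p)/4)*p²)/4 = (((16 - 2*p² + 24*p)/(8*p))*p²)/4 = (p*(16 - 2*p² + 24*p)/8)/4 = p*(16 - 2*p² + 24*p)/32)
S(23) + O(o) = 32/19 + (1/16)*2*(8 - 1*2² + 12*2) = 32/19 + (1/16)*2*(8 - 1*4 + 24) = 32/19 + (1/16)*2*(8 - 4 + 24) = 32/19 + (1/16)*2*28 = 32/19 + 7/2 = 197/38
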